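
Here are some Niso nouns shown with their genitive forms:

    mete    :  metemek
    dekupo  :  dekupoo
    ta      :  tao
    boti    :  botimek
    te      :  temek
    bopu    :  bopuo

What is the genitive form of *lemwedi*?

The pattern is front/back vowel harmony: -mek when the last vowel of the stem is a front vowel (*mete*, *boti*, *te*); -o when the last vowel of the stem is a back vowel (*dekupo*, *ta*, *bopu*).
*lemwedi* — last vowel /i/ (a front vowel) → -mek → *lemwedimek*.

lemwedimek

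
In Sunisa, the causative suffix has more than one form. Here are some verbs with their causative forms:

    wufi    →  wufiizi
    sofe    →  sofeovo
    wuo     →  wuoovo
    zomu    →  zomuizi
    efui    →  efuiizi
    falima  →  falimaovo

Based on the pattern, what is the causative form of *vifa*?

vifaovo

Looking at the last vowel of each stem: -izi when the last vowel of the stem is a high vowel (*wufi*, *zomu*, *efui*); -ovo when the last vowel of the stem is a non-high vowel (*sofe*, *wuo*, *falima*).
*vifa*: last vowel = /a/, a non-high vowel → -ovo → *vifaovo*.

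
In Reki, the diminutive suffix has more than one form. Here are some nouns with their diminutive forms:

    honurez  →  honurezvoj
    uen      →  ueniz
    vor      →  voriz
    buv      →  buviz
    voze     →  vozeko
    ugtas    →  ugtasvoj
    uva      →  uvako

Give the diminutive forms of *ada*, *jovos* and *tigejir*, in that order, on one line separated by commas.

adako, jovosvoj, tigejiriz

The suffix is conditioned by the final sound: -voj when the stem ends in a sibilant (*honurez*, *ugtas*); -iz when the stem ends in a non-sibilant consonant (*uen*, *vor*, *buv*); -ko when the stem ends in a vowel (*voze*, *uva*).
*ada* — final sound /a/ (a vowel) → -ko → *adako*.
*jovos*: final sound = /s/, a sibilant → -voj → *jovosvoj*.
Since the final sound of *tigejir* is /r/ (a non-sibilant consonant), it takes -iz, giving *tigejiriz*.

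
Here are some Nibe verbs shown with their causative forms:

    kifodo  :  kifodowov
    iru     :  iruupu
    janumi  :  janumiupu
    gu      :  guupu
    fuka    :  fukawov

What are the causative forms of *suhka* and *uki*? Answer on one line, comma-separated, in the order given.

Looking at the last vowel of each stem: -upu when the last vowel of the stem is a high vowel (*iru*, *janumi*, *gu*); -wov when the last vowel of the stem is a non-high vowel (*kifodo*, *fuka*).
*suhka*: last vowel = /a/, a non-high vowel → -wov → *suhkawov*.
*uki* — last vowel /i/ (a high vowel) → -upu → *ukiupu*.

suhkawov, ukiupu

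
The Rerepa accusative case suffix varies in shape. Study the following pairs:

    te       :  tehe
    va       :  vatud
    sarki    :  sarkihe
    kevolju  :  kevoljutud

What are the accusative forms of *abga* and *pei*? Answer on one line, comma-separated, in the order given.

The alternation tracks the last vowel of the stem — -he when the last vowel of the stem is a front vowel (*te*, *sarki*); -tud when the last vowel of the stem is a back vowel (*va*, *kevolju*).
*abga*: last vowel = /a/, a back vowel → -tud → *abgatud*.
*pei*: last vowel = /i/, a front vowel → -he → *peihe*.

abgatud, peihe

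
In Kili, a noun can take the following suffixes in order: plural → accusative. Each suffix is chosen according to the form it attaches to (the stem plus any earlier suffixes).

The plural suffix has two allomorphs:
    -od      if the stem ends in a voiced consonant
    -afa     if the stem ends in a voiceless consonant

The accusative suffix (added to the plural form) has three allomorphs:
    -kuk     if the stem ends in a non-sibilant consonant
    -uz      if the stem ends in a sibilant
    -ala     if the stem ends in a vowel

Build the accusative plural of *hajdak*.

hajdakafaala

*hajdak*: final consonant = /k/, voiceless → -afa → *hajdakafa*.
The plural form *hajdakafa*: final sound = /a/, a vowel → -ala → *hajdakafaala*.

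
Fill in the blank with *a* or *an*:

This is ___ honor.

The indefinite article is chosen by the initial *sound* of the following word, not its spelling.
*honor* begins with the sound /ɒ/ (silent h) — a vowel sound.
So the article is *an*: This is an honor.

an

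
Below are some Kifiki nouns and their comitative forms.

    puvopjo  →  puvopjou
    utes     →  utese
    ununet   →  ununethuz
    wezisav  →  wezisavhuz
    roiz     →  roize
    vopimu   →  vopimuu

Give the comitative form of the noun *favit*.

favithuz

The suffix is conditioned by the final sound: -e when the stem ends in a sibilant (*utes*, *roiz*); -huz when the stem ends in a non-sibilant consonant (*ununet*, *wezisav*); -u when the stem ends in a vowel (*puvopjo*, *vopimu*).
*favit* — final sound /t/ (a non-sibilant consonant) → -huz → *favithuz*.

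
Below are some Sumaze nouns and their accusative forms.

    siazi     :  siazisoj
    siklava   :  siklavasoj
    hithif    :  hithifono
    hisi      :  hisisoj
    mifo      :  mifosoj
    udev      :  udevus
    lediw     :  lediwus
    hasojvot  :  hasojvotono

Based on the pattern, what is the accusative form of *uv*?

The pattern is voicing of the final sound: -ono when the stem ends in a voiceless consonant (*hithif*, *hasojvot*); -us when the stem ends in a voiced consonant (*udev*, *lediw*); -soj when the stem ends in a vowel (*siazi*, *siklava*, *hisi*, *mifo*).
*uv*: final sound = /v/, a voiced consonant → -us → *uvus*.

uvus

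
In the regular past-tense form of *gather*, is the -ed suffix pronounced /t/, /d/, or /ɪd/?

/d/

The stem *gather* ends in a voiced sound other than /d/.
The -ed suffix is realized as /ɪd/ after /t, d/; as /t/ after other voiceless consonants; and as /d/ after other voiced sounds.
So -ed on *gather* is pronounced /d/.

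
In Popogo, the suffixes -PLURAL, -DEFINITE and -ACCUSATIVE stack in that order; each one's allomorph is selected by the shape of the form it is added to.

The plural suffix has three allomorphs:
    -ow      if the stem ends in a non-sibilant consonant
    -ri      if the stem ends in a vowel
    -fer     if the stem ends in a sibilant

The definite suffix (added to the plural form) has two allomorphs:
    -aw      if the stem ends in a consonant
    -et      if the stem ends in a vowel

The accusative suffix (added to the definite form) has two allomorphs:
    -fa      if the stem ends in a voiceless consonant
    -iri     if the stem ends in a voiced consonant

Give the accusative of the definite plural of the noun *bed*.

*bed*: final sound = /d/, a non-sibilant consonant → -ow → *bedow*.
The plural form *bedow*: final sound = /w/, a consonant → -aw → *bedowaw*.
The definite form *bedowaw*: final consonant = /w/, voiced → -iri → *bedowawiri*.

bedowawiri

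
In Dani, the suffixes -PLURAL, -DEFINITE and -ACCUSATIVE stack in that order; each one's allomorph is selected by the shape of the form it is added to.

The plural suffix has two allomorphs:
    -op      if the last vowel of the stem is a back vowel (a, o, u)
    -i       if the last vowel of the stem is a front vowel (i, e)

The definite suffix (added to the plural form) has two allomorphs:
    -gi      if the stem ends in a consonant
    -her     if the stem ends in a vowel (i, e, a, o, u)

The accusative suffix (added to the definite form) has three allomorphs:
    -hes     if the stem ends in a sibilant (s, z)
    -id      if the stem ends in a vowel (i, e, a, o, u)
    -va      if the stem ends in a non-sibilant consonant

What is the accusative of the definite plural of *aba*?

The last vowel of *aba* is /a/, which is a back vowel, so the plural suffix is -op, giving *abaop*.
The plural form *abaop*: final sound = /p/, a consonant → -gi → *abaopgi*.
The definite form *abaopgi* — final sound /i/ (a vowel) → -id → *abaopgiid*.

abaopgiid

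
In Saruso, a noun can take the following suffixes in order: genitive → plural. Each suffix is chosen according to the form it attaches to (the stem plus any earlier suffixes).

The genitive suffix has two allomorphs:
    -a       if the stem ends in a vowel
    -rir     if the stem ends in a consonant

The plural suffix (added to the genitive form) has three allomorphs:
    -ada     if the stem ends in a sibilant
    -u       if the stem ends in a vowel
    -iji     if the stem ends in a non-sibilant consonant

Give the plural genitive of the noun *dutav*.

*dutav*: final sound = /v/, a consonant → -rir → *dutavrir*.
The genitive form *dutavrir*: final sound = /r/, a non-sibilant consonant → -iji → *dutavririji*.

dutavririji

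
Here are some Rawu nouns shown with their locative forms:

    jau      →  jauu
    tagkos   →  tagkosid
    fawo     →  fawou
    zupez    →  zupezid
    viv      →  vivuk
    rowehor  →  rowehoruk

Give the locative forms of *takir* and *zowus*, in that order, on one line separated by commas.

The pattern is sibilance of the final sound: -id when the stem ends in a sibilant (*tagkos*, *zupez*); -uk when the stem ends in a non-sibilant consonant (*viv*, *rowehor*); -u when the stem ends in a vowel (*jau*, *fawo*).
Since the final sound of *takir* is /r/ (a non-sibilant consonant), it takes -uk, giving *takiruk*.
The final sound of *zowus* is /s/, which is a sibilant, so the suffix is -id, giving *zowusid*.

takiruk, zowusid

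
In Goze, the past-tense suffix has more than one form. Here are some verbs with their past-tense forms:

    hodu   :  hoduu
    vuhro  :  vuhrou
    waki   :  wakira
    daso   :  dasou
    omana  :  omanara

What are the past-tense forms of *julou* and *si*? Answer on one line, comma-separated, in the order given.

julouu, sira

The alternation tracks the last vowel of the stem — -u when the last vowel of the stem is a rounded vowel (*hodu*, *vuhro*, *daso*); -ra when the last vowel of the stem is an unrounded vowel (*waki*, *omana*).
The last vowel of *julou* is /u/, which is a rounded vowel, so the suffix is -u, giving *julouu*.
*si* — last vowel /i/ (an unrounded vowel) → -ra → *sira*.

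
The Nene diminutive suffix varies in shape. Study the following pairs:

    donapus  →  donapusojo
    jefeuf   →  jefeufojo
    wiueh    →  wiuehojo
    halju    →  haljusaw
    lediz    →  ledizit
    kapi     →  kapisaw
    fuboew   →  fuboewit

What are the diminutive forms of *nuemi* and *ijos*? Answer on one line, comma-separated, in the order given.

nuemisaw, ijosojo

The suffix is conditioned by the final sound: -ojo when the stem ends in a voiceless consonant (*donapus*, *jefeuf*, *wiueh*); -it when the stem ends in a voiced consonant (*lediz*, *fuboew*); -saw when the stem ends in a vowel (*halju*, *kapi*).
*nuemi*: final sound = /i/, a vowel → -saw → *nuemisaw*.
The final sound of *ijos* is /s/, which is a voiceless consonant, so the suffix is -ojo, giving *ijosojo*.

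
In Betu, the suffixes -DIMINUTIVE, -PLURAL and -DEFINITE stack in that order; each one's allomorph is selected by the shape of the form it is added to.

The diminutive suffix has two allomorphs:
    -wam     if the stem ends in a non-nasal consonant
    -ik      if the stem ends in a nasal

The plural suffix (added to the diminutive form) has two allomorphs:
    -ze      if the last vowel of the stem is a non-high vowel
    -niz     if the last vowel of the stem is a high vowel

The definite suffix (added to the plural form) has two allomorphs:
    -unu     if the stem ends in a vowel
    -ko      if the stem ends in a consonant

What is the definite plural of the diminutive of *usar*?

usarwamzeunu

Since the final consonant of *usar* is /r/ (non-nasal), it takes -wam, giving *usarwam*.
The diminutive form *usarwam* — last vowel /a/ (a non-high vowel) → -ze → *usarwamze*.
The final sound of the plural form *usarwamze* is /e/, which is a vowel, so the definite suffix is -unu, giving *usarwamzeunu*.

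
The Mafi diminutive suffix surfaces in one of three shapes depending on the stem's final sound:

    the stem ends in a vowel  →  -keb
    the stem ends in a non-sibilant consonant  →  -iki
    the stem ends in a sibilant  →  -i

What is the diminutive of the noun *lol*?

Since the final sound of *lol* is /l/ (a non-sibilant consonant), it takes -iki, giving *loliki*.

loliki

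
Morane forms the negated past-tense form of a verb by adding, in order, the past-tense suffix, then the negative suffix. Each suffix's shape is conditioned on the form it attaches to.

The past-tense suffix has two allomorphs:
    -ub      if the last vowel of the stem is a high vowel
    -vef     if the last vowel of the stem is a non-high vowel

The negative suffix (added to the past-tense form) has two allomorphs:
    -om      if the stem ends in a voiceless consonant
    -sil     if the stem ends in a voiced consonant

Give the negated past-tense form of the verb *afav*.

afavvefom

Since the last vowel of *afav* is /a/ (a non-high vowel), it takes -vef, giving *afavvef*.
The past-tense form *afavvef*: final consonant = /f/, voiceless → -om → *afavvefom*.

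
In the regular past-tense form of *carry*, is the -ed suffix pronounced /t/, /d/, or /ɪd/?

The stem *carry* ends in a voiced sound other than /d/.
The -ed suffix is realized as /ɪd/ after /t, d/; as /t/ after other voiceless consonants; and as /d/ after other voiced sounds.
So -ed on *carry* is pronounced /d/.

/d/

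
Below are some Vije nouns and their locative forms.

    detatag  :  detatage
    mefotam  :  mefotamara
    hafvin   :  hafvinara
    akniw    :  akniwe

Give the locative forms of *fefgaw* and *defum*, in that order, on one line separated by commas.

fefgawe, defumara

Looking at the final consonant of each stem: -ara when the stem ends in a nasal (*mefotam*, *hafvin*); -e when the stem ends in a non-nasal consonant (*detatag*, *akniw*).
The final consonant of *fefgaw* is /w/, which is non-nasal, so the suffix is -e, giving *fefgawe*.
The final consonant of *defum* is /m/, which is a nasal, so the suffix is -ara, giving *defumara*.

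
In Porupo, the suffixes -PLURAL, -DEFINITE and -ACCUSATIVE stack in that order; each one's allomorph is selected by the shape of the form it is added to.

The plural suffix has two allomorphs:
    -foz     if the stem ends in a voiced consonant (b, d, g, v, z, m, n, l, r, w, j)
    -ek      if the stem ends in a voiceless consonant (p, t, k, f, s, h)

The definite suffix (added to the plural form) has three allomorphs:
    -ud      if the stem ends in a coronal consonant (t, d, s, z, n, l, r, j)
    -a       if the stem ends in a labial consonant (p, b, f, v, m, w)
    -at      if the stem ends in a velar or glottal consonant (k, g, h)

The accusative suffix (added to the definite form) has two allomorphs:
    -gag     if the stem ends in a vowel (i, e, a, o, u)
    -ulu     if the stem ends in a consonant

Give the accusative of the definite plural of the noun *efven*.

efvenfozudulu

*efven*: final consonant = /n/, voiced → -foz → *efvenfoz*.
The final consonant of the plural form *efvenfoz* is /z/, which is coronal, so the definite suffix is -ud, giving *efvenfozud*.
The final sound of the definite form *efvenfozud* is /d/, which is a consonant, so the accusative suffix is -ulu, giving *efvenfozudulu*.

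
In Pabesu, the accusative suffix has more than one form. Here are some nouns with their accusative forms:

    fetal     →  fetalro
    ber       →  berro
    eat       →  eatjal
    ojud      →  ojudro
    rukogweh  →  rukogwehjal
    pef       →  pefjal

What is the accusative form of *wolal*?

The pattern is voicing of the final consonant: -jal when the stem ends in a voiceless consonant (*eat*, *rukogweh*, *pef*); -ro when the stem ends in a voiced consonant (*fetal*, *ber*, *ojud*).
Since the final consonant of *wolal* is /l/ (voiced), it takes -ro, giving *wolalro*.

wolalro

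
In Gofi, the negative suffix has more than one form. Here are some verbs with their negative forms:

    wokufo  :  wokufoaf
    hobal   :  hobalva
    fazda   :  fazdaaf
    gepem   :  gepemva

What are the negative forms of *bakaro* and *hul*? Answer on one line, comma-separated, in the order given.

The pattern is consonant vs. vowel: -va when the stem ends in a consonant (*hobal*, *gepem*); -af when the stem ends in a vowel (*wokufo*, *fazda*).
The final sound of *bakaro* is /o/, which is a vowel, so the suffix is -af, giving *bakaroaf*.
*hul* — final sound /l/ (a consonant) → -va → *hulva*.

bakaroaf, hulva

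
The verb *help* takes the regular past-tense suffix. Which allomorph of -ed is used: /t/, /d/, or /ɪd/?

The stem *help* ends in a voiceless consonant other than /t/.
The -ed suffix is realized as /ɪd/ after /t, d/; as /t/ after other voiceless consonants; and as /d/ after other voiced sounds.
So -ed on *help* is pronounced /t/.

/t/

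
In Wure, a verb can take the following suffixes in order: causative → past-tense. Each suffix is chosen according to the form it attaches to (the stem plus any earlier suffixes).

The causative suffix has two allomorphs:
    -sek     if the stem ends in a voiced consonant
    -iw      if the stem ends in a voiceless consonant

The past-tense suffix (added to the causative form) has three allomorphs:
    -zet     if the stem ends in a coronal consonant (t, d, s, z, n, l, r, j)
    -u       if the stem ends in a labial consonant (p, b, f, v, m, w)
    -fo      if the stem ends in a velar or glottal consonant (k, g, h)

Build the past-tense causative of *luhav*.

*luhav* — final consonant /v/ (voiced) → -sek → *luhavsek*.
The final consonant of the causative form *luhavsek* is /k/, which is velar/glottal, so the past-tense suffix is -fo, giving *luhavsekfo*.

luhavsekfo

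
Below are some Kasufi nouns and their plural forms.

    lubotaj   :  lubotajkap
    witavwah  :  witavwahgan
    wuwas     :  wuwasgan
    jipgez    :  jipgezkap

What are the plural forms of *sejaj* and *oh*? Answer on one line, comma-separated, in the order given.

sejajkap, ohgan

The pattern is voicing of the final consonant: -gan when the stem ends in a voiceless consonant (*witavwah*, *wuwas*); -kap when the stem ends in a voiced consonant (*lubotaj*, *jipgez*).
*sejaj* — final consonant /j/ (voiced) → -kap → *sejajkap*.
*oh*: final consonant = /h/, voiceless → -gan → *ohgan*.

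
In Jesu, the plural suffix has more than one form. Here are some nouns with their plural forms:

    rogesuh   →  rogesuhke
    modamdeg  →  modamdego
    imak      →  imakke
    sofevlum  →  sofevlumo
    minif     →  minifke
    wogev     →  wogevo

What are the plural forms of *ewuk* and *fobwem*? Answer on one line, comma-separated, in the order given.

ewukke, fobwemo

The pattern is voicing of the final consonant: -ke when the stem ends in a voiceless consonant (*rogesuh*, *imak*, *minif*); -o when the stem ends in a voiced consonant (*modamdeg*, *sofevlum*, *wogev*).
*ewuk*: final consonant = /k/, voiceless → -ke → *ewukke*.
*fobwem* — final consonant /m/ (voiced) → -o → *fobwemo*.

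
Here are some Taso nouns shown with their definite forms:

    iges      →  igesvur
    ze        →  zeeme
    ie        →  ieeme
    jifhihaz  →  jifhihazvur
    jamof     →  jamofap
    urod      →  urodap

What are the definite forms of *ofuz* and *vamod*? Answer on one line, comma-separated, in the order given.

ofuzvur, vamodap

The alternation tracks the final sound of the stem — -vur when the stem ends in a sibilant (*iges*, *jifhihaz*); -ap when the stem ends in a non-sibilant consonant (*jamof*, *urod*); -eme when the stem ends in a vowel (*ze*, *ie*).
*ofuz* — final sound /z/ (a sibilant) → -vur → *ofuzvur*.
The final sound of *vamod* is /d/, which is a non-sibilant consonant, so the suffix is -ap, giving *vamodap*.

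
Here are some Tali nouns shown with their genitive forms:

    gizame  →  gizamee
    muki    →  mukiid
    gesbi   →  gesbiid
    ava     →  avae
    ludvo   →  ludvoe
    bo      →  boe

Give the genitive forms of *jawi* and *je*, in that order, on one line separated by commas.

The pattern is height harmony: -id when the last vowel of the stem is a high vowel (*muki*, *gesbi*); -e when the last vowel of the stem is a non-high vowel (*gizame*, *ava*, *ludvo*, *bo*).
The last vowel of *jawi* is /i/, which is a high vowel, so the suffix is -id, giving *jawiid*.
Since the last vowel of *je* is /e/ (a non-high vowel), it takes -e, giving *jee*.

jawiid, jee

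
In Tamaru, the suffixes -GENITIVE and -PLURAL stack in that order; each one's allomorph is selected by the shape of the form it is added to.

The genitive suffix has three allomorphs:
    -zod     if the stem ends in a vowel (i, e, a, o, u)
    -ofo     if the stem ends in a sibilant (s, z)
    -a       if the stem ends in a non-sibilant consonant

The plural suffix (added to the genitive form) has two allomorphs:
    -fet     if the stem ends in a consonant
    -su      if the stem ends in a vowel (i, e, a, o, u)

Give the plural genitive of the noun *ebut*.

*ebut* — final sound /t/ (a non-sibilant consonant) → -a → *ebuta*.
The genitive form *ebuta*: final sound = /a/, a vowel → -su → *ebutasu*.

ebutasu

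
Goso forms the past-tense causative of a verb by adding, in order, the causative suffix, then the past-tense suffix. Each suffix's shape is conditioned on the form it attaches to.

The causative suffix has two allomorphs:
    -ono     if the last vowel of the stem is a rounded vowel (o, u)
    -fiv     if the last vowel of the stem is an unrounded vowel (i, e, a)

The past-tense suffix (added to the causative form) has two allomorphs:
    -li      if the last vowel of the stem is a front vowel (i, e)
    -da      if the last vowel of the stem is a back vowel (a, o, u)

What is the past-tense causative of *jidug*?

*jidug* — last vowel /u/ (a rounded vowel) → -ono → *jidugono*.
The causative form *jidugono* — last vowel /o/ (a back vowel) → -da → *jidugonoda*.

jidugonoda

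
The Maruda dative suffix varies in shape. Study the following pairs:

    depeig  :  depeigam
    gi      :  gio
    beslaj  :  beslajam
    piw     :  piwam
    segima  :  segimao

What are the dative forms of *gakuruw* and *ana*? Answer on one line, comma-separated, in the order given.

The suffix is conditioned by the final sound: -am when the stem ends in a consonant (*depeig*, *beslaj*, *piw*); -o when the stem ends in a vowel (*gi*, *segima*).
The final sound of *gakuruw* is /w/, which is a consonant, so the suffix is -am, giving *gakuruwam*.
*ana* — final sound /a/ (a vowel) → -o → *anao*.

gakuruwam, anao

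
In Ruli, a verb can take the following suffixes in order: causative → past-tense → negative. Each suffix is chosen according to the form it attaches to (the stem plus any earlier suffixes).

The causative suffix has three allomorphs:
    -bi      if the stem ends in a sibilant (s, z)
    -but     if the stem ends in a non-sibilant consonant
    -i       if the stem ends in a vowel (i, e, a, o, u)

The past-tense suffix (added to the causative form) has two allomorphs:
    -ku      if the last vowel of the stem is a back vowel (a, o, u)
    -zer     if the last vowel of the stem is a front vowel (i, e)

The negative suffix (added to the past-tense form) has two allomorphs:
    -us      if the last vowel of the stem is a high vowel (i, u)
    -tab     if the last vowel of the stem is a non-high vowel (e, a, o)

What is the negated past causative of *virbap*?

virbapbutkuus

The final sound of *virbap* is /p/, which is a non-sibilant consonant, so the causative suffix is -but, giving *virbapbut*.
The causative form *virbapbut*: last vowel = /u/, a back vowel → -ku → *virbapbutku*.
The last vowel of the past-tense form *virbapbutku* is /u/, which is a high vowel, so the negative suffix is -us, giving *virbapbutkuus*.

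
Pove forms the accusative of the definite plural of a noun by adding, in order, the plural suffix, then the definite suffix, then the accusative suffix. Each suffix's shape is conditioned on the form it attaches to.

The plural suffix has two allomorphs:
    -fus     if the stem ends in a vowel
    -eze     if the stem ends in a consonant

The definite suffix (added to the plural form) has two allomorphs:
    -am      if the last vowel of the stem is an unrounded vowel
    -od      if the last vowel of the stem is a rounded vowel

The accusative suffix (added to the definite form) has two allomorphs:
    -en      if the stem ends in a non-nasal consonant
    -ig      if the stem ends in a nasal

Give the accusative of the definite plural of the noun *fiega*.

Since the final sound of *fiega* is /a/ (a vowel), it takes -fus, giving *fiegafus*.
Since the last vowel of the plural form *fiegafus* is /u/ (a rounded vowel), it takes -od, giving *fiegafusod*.
The final consonant of the definite form *fiegafusod* is /d/, which is non-nasal, so the accusative suffix is -en, giving *fiegafusoden*.

fiegafusoden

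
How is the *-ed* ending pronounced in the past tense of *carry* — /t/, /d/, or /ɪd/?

/d/

The stem *carry* ends in a voiced sound other than /d/.
The -ed suffix is realized as /ɪd/ after /t, d/; as /t/ after other voiceless consonants; and as /d/ after other voiced sounds.
So -ed on *carry* is pronounced /d/.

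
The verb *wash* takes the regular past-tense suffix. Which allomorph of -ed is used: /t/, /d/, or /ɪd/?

/t/

The stem *wash* ends in a voiceless consonant other than /t/.
The -ed suffix is realized as /ɪd/ after /t, d/; as /t/ after other voiceless consonants; and as /d/ after other voiced sounds.
So -ed on *wash* is pronounced /t/.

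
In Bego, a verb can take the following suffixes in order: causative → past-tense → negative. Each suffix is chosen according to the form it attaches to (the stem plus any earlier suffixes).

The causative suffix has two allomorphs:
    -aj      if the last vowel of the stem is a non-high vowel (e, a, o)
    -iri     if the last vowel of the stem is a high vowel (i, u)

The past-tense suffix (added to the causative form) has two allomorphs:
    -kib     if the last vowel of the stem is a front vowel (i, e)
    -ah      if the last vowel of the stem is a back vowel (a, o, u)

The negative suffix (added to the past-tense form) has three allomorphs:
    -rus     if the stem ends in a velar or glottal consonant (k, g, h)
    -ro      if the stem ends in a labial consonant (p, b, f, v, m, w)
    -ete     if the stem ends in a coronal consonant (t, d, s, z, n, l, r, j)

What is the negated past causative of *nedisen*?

Since the last vowel of *nedisen* is /e/ (a non-high vowel), it takes -aj, giving *nedisenaj*.
The causative form *nedisenaj* — last vowel /a/ (a back vowel) → -ah → *nedisenajah*.
Since the final consonant of the past-tense form *nedisenajah* is /h/ (velar/glottal), it takes -rus, giving *nedisenajahrus*.

nedisenajahrus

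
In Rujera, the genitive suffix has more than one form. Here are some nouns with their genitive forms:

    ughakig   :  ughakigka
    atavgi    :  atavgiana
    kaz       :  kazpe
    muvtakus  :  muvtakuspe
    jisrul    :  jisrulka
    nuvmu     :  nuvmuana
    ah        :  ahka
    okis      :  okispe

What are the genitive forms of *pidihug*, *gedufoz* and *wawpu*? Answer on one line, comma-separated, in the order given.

The alternation tracks the final sound of the stem — -pe when the stem ends in a sibilant (*kaz*, *muvtakus*, *okis*); -ka when the stem ends in a non-sibilant consonant (*ughakig*, *jisrul*, *ah*); -ana when the stem ends in a vowel (*atavgi*, *nuvmu*).
*pidihug*: final sound = /g/, a non-sibilant consonant → -ka → *pidihugka*.
*gedufoz*: final sound = /z/, a sibilant → -pe → *gedufozpe*.
*wawpu*: final sound = /u/, a vowel → -ana → *wawpuana*.

pidihugka, gedufozpe, wawpuana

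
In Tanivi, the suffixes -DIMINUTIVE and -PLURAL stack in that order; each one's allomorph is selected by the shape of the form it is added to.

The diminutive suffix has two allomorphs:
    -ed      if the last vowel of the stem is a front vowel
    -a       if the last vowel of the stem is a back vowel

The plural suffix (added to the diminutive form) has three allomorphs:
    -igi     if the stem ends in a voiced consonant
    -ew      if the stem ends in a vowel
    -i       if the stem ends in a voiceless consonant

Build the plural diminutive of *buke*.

The last vowel of *buke* is /e/, which is a front vowel, so the diminutive suffix is -ed, giving *bukeed*.
Since the final sound of the diminutive form *bukeed* is /d/ (a voiced consonant), it takes -igi, giving *bukeedigi*.

bukeedigi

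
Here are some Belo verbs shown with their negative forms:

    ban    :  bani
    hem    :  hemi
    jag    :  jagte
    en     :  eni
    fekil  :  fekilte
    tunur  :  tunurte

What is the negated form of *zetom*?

zetomi

The suffix is conditioned by the final consonant: -i when the stem ends in a nasal (*ban*, *hem*, *en*); -te when the stem ends in a non-nasal consonant (*jag*, *fekil*, *tunur*).
*zetom* — final consonant /m/ (a nasal) → -i → *zetomi*.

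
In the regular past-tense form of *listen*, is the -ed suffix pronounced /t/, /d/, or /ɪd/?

/d/

The stem *listen* ends in a voiced sound other than /d/.
The -ed suffix is realized as /ɪd/ after /t, d/; as /t/ after other voiceless consonants; and as /d/ after other voiced sounds.
So -ed on *listen* is pronounced /d/.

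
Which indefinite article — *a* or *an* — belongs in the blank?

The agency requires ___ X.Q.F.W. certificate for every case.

an

The indefinite article is chosen by the initial *sound* of the following word, not its spelling.
The initialism *X.Q.F.W.* is read letter by letter; the first letter, X, is pronounced /ɛks/, which begins with a vowel sound.
So the article is *an*: The agency requires an X.Q.F.W. certificate for every case.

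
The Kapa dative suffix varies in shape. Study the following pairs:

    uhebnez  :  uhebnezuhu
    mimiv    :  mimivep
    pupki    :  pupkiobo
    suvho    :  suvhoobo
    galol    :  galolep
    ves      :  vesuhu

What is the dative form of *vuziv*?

vuzivep

The pattern is sibilance of the final sound: -uhu when the stem ends in a sibilant (*uhebnez*, *ves*); -ep when the stem ends in a non-sibilant consonant (*mimiv*, *galol*); -obo when the stem ends in a vowel (*pupki*, *suvho*).
*vuziv* — final sound /v/ (a non-sibilant consonant) → -ep → *vuzivep*.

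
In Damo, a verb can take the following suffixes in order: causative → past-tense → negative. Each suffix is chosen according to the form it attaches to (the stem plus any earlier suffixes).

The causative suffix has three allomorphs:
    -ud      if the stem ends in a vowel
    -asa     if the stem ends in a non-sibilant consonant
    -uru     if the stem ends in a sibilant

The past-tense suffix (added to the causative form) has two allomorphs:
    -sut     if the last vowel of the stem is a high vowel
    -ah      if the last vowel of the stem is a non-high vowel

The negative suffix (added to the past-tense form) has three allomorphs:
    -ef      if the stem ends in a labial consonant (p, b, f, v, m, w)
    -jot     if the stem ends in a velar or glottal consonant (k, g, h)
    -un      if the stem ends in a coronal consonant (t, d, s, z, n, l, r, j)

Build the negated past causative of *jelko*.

jelkoudsutun

The final sound of *jelko* is /o/, which is a vowel, so the causative suffix is -ud, giving *jelkoud*.
Since the last vowel of the causative form *jelkoud* is /u/ (a high vowel), it takes -sut, giving *jelkoudsut*.
The past-tense form *jelkoudsut* — final consonant /t/ (coronal) → -un → *jelkoudsutun*.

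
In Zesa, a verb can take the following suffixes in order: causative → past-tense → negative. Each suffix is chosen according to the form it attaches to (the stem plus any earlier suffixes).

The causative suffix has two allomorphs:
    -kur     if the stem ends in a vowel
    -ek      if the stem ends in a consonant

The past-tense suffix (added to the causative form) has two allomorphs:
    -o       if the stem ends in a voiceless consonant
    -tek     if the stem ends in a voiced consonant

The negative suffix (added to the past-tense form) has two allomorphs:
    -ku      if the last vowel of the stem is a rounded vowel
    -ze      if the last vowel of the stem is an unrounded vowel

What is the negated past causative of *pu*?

*pu* — final sound /u/ (a vowel) → -kur → *pukur*.
The causative form *pukur*: final consonant = /r/, voiced → -tek → *pukurtek*.
The last vowel of the past-tense form *pukurtek* is /e/, which is an unrounded vowel, so the negative suffix is -ze, giving *pukurtekze*.

pukurtekze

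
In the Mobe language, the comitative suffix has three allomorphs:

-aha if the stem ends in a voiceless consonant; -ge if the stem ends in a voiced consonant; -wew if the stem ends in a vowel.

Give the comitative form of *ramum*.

ramumge

*ramum*: final sound = /m/, a voiced consonant → -ge → *ramumge*.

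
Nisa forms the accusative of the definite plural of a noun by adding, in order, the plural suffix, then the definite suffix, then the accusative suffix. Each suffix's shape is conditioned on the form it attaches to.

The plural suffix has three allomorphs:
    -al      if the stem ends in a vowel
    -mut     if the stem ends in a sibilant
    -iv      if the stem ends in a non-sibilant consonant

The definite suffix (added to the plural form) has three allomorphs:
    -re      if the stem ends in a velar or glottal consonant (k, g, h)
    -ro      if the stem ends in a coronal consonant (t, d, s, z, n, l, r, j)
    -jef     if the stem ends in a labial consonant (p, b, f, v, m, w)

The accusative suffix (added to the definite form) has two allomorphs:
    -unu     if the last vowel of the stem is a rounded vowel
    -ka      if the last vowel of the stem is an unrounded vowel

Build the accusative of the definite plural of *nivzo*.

*nivzo* — final sound /o/ (a vowel) → -al → *nivzoal*.
The final consonant of the plural form *nivzoal* is /l/, which is coronal, so the definite suffix is -ro, giving *nivzoalro*.
The definite form *nivzoalro*: last vowel = /o/, a rounded vowel → -unu → *nivzoalrounu*.

nivzoalrounu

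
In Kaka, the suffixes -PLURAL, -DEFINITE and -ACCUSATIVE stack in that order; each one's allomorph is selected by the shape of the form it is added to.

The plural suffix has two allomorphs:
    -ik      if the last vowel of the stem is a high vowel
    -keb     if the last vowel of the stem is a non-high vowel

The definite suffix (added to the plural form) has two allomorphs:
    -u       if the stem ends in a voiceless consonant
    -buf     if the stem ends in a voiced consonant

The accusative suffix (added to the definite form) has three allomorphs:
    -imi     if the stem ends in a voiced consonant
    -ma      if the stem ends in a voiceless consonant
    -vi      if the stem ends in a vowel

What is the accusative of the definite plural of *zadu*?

zaduikuvi

The last vowel of *zadu* is /u/, which is a high vowel, so the plural suffix is -ik, giving *zaduik*.
The plural form *zaduik* — final consonant /k/ (voiceless) → -u → *zaduiku*.
The final sound of the definite form *zaduiku* is /u/, which is a vowel, so the accusative suffix is -vi, giving *zaduikuvi*.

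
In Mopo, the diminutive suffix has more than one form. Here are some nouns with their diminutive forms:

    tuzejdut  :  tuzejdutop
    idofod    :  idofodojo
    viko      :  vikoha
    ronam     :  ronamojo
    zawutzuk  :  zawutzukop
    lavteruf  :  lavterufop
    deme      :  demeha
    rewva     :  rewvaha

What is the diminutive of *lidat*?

lidatop

The alternation tracks the final sound of the stem — -op when the stem ends in a voiceless consonant (*tuzejdut*, *zawutzuk*, *lavteruf*); -ojo when the stem ends in a voiced consonant (*idofod*, *ronam*); -ha when the stem ends in a vowel (*viko*, *deme*, *rewva*).
*lidat* — final sound /t/ (a voiceless consonant) → -op → *lidatop*.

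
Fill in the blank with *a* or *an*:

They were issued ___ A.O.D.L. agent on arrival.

The indefinite article is chosen by the initial *sound* of the following word, not its spelling.
The initialism *A.O.D.L.* is read letter by letter; the first letter, A, is pronounced /eɪ/, which begins with a vowel sound.
So the article is *an*: They were issued an A.O.D.L. agent on arrival.

an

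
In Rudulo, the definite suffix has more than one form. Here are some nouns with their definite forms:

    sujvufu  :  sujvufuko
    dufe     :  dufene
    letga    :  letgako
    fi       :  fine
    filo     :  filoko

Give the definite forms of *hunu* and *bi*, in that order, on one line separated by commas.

hunuko, bine

Looking at the last vowel of each stem: -ne when the last vowel of the stem is a front vowel (*dufe*, *fi*); -ko when the last vowel of the stem is a back vowel (*sujvufu*, *letga*, *filo*).
*hunu*: last vowel = /u/, a back vowel → -ko → *hunuko*.
*bi*: last vowel = /i/, a front vowel → -ne → *bine*.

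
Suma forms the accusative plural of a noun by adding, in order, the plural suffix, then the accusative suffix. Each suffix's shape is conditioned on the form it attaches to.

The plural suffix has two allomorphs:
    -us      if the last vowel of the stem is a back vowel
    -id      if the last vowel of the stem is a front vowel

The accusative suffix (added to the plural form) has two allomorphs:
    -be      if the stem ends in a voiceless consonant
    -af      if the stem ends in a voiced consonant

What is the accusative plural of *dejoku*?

dejokuusbe

The last vowel of *dejoku* is /u/, which is a back vowel, so the plural suffix is -us, giving *dejokuus*.
The plural form *dejokuus* — final consonant /s/ (voiceless) → -be → *dejokuusbe*.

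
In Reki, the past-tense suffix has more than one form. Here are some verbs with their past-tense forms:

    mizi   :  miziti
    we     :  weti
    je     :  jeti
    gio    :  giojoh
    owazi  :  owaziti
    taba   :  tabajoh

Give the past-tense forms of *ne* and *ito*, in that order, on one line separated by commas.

neti, itojoh

The suffix is conditioned by the last vowel: -ti when the last vowel of the stem is a front vowel (*mizi*, *we*, *je*, *owazi*); -joh when the last vowel of the stem is a back vowel (*gio*, *taba*).
*ne* — last vowel /e/ (a front vowel) → -ti → *neti*.
*ito* — last vowel /o/ (a back vowel) → -joh → *itojoh*.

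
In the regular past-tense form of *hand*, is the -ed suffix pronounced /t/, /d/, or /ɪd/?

/ɪd/

The stem *hand* ends in /t/ or /d/.
The -ed suffix is realized as /ɪd/ after /t, d/; as /t/ after other voiceless consonants; and as /d/ after other voiced sounds.
So -ed on *hand* is pronounced /ɪd/.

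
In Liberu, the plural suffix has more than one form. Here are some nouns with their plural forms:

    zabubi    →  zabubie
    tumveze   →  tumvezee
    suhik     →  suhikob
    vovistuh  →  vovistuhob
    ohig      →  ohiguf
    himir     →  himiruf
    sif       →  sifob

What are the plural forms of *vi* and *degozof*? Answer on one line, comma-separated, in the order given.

Looking at the final sound of each stem: -ob when the stem ends in a voiceless consonant (*suhik*, *vovistuh*, *sif*); -uf when the stem ends in a voiced consonant (*ohig*, *himir*); -e when the stem ends in a vowel (*zabubi*, *tumveze*).
Since the final sound of *vi* is /i/ (a vowel), it takes -e, giving *vie*.
The final sound of *degozof* is /f/, which is a voiceless consonant, so the suffix is -ob, giving *degozofob*.

vie, degozofob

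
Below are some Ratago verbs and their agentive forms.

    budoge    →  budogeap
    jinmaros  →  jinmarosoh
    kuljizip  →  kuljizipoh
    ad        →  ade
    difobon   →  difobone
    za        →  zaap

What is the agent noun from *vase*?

The alternation tracks the final sound of the stem — -oh when the stem ends in a voiceless consonant (*jinmaros*, *kuljizip*); -e when the stem ends in a voiced consonant (*ad*, *difobon*); -ap when the stem ends in a vowel (*budoge*, *za*).
*vase* — final sound /e/ (a vowel) → -ap → *vaseap*.

vaseap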